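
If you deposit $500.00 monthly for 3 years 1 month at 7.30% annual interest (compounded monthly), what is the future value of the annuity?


Future value of an ordinary annuity: FV = PMT × ((1 + r)^n − 1) / r
Monthly rate r = 0.073/12 ≈ 0.00608333, n = 37
FV = $500.00 × ((1 + 0.073/12)^37 − 1) / (0.073/12)
FV = $500.00 × 41.354529
FV = $20,677.26

FV = PMT × ((1+r)^n - 1)/r = $20,677.26


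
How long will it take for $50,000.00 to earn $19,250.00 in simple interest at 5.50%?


Rearrange the simple interest formula for t:
I = P × r × t  ⇒  t = I / (P × r)
t = $19,250.00 / ($50,000.00 × 0.055)
t = 7

t = I/(P×r) = 7 years


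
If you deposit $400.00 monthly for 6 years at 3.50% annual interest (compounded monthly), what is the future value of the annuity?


Future value of an ordinary annuity: FV = PMT × ((1 + r)^n − 1) / r
Monthly rate r = 0.035/12 ≈ 0.00291667, n = 72
FV = $400.00 × ((1 + 0.035/12)^72 − 1) / (0.035/12)
FV = $400.00 × 79.988927
FV = $31,995.57

FV = PMT × ((1+r)^n - 1)/r = $31,995.57


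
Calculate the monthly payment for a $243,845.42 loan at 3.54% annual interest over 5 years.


Loan payment formula: PMT = PV × r / (1 − (1 + r)^(−n))
Monthly rate r = 0.0354/12 = 0.00295, n = 60 months
Denominator: 1 − (1 + 0.0354/12)^(−60) = 0.162002
PMT = $243,845.42 × (0.0354/12) / 0.162002
PMT = $4,440.34 per month

PMT = PV × r / (1-(1+r)^(-n)) = $4,440.34/month


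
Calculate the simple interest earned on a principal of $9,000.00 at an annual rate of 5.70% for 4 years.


Simple interest formula: I = P × r × t
I = $9,000.00 × 0.057 × 4
I = $2,052.00

I = P × r × t = $2,052.00


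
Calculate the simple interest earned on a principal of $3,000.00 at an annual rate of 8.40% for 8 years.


Simple interest formula: I = P × r × t
I = $3,000.00 × 0.084 × 8
I = $2,016.00

I = P × r × t = $2,016.00


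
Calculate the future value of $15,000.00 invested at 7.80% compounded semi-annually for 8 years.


Compound interest formula: A = P(1 + r/n)^(nt)
A = $15,000.00 × (1 + 0.078/2)^(2 × 8)
Growth factor: (1 + 0.078/2)^16 = 1.84437302
A = $15,000.00 × 1.84437302
A = $27,665.60

A = P(1 + r/n)^(nt) = $27,665.60


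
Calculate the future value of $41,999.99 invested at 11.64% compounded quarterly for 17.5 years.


Compound interest formula: A = P(1 + r/n)^(nt)
A = $41,999.99 × (1 + 0.1164/4)^(4 × 17.5)
Growth factor: (1 + 0.1164/4)^70 = 7.4478423
A = $41,999.99 × 7.4478423
A = $312,809.30

A = P(1 + r/n)^(nt) = $312,809.30


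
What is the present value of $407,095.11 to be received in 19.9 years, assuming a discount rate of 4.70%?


Present value formula: PV = FV / (1 + r)^t
PV = $407,095.11 / (1 + 0.047)^19.9
PV = $407,095.11 / 2.49424417
PV = $163,213.82

PV = FV / (1 + r)^t = $163,213.82


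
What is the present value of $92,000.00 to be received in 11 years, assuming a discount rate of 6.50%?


Present value formula: PV = FV / (1 + r)^t
PV = $92,000.00 / (1 + 0.065)^11
PV = $92,000.00 / 1.9991514
PV = $46,019.53

PV = FV / (1 + r)^t = $46,019.53


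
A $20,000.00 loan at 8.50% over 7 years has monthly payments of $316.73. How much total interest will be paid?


Total paid over the life of the loan = PMT × n.
Total paid = $316.73 × 84 = $26,605.32
Total interest = total paid − principal = $26,605.32 − $20,000.00 = $6,605.32

Total interest = (PMT × n) - PV = $6,605.32


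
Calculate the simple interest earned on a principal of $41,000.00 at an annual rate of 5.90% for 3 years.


Simple interest formula: I = P × r × t
I = $41,000.00 × 0.059 × 3
I = $7,257.00

I = P × r × t = $7,257.00


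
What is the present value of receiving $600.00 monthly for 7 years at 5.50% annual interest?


Present value of an ordinary annuity: PV = PMT × (1 − (1 + r)^(−n)) / r
Monthly rate r = 0.055/12 ≈ 0.00458333, n = 84
PV = $600.00 × (1 − (1 + 0.055/12)^(−84)) / (0.055/12)
PV = $600.00 × 69.589216
PV = $41,753.53

PV = PMT × (1-(1+r)^(-n))/r = $41,753.53


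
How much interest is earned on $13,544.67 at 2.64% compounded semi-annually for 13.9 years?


Compound interest earned = final amount − principal.
A = P(1 + r/n)^(nt) = $13,544.67 × (1 + 0.0264/2)^(2 × 13.9) = $19,502.69
Interest = A − P = $19,502.69 − $13,544.67 = $5,958.02

Interest = A - P = $5,958.02


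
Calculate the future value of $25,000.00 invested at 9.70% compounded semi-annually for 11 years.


Compound interest formula: A = P(1 + r/n)^(nt)
A = $25,000.00 × (1 + 0.097/2)^(2 × 11)
Growth factor: (1 + 0.097/2)^22 = 2.834690
A = $25,000.00 × 2.834690
A = $70,867.25

A = P(1 + r/n)^(nt) = $70,867.25


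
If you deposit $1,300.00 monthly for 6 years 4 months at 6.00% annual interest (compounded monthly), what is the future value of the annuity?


Future value of an ordinary annuity: FV = PMT × ((1 + r)^n − 1) / r
Monthly rate r = 0.06/12 = 0.005, n = 76
FV = $1,300.00 × ((1 + 0.06/12)^76 − 1) / (0.06/12)
FV = $1,300.00 × 92.180138
FV = $119,834.18

FV = PMT × ((1+r)^n - 1)/r = $119,834.18


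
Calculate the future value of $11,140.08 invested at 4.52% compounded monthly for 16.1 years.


Compound interest formula: A = P(1 + r/n)^(nt)
A = $11,140.08 × (1 + 0.0452/12)^(12 × 16.1)
Growth factor: (1 + 0.0452/12)^193.2 = 2.067526
A = $11,140.08 × 2.067526
A = $23,032.41

A = P(1 + r/n)^(nt) = $23,032.41


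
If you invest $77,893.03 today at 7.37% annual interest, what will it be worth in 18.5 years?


Future value formula: FV = PV × (1 + r)^t
FV = $77,893.03 × (1 + 0.0737)^18.5
FV = $77,893.03 × 3.7267875
FV = $290,290.77

FV = PV × (1 + r)^t = $290,290.77


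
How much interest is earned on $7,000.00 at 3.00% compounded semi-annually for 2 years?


Compound interest earned = final amount − principal.
A = P(1 + r/n)^(nt) = $7,000.00 × (1 + 0.03/2)^(2 × 2) = $7,429.54
Interest = A − P = $7,429.54 − $7,000.00 = $429.54

Interest = A - P = $429.54


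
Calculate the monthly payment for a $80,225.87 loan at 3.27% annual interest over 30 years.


Loan payment formula: PMT = PV × r / (1 − (1 + r)^(−n))
Monthly rate r = 0.0327/12 = 0.002725, n = 360 months
Denominator: 1 − (1 + 0.0327/12)^(−360) = 0.624563
PMT = $80,225.87 × (0.0327/12) / 0.624563
PMT = $350.03 per month

PMT = PV × r / (1-(1+r)^(-n)) = $350.03/month


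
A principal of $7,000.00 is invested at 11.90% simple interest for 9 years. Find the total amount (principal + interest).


Total amount formula: A = P(1 + rt) = P + P·r·t
Interest: I = P × r × t = $7,000.00 × 0.119 × 9 = $7,497.00
A = P + I = $7,000.00 + $7,497.00 = $14,497.00

A = P + I = P(1 + rt) = $14,497.00


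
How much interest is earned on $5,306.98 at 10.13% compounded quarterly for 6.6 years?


Compound interest earned = final amount − principal.
A = P(1 + r/n)^(nt) = $5,306.98 × (1 + 0.1013/4)^(4 × 6.6) = $10,270.52
Interest = A − P = $10,270.52 − $5,306.98 = $4,963.54

Interest = A - P = $4,963.54


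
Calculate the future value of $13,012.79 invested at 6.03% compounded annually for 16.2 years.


Compound interest formula: A = P(1 + r/n)^(nt)
A = $13,012.79 × (1 + 0.0603/1)^(1 × 16.2)
Growth factor: (1 + 0.0603/1)^16.2 = 2.581939
A = $13,012.79 × 2.581939
A = $33,598.23

A = P(1 + r/n)^(nt) = $33,598.23


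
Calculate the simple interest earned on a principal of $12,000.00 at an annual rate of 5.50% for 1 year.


Simple interest formula: I = P × r × t
I = $12,000.00 × 0.055 × 1
I = $660.00

I = P × r × t = $660.00


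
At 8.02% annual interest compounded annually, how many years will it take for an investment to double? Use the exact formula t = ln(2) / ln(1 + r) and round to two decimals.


Doubling condition: (1 + r)^t = 2
Take ln of both sides: t × ln(1 + r) = ln(2)
t = ln(2) / ln(1 + r)
t = 0.693147 / 0.077146
t = 8.98

t = ln(2) / ln(1 + r) = 8.98 years


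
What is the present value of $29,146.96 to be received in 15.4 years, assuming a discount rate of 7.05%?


Present value formula: PV = FV / (1 + r)^t
PV = $29,146.96 / (1 + 0.0705)^15.4
PV = $29,146.96 / 2.855188
PV = $10,208.42

PV = FV / (1 + r)^t = $10,208.42


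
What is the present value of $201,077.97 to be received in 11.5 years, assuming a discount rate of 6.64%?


Present value formula: PV = FV / (1 + r)^t
PV = $201,077.97 / (1 + 0.0664)^11.5
PV = $201,077.97 / 2.094506
PV = $96,002.58

PV = FV / (1 + r)^t = $96,002.58


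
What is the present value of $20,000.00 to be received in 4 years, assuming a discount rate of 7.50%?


Present value formula: PV = FV / (1 + r)^t
PV = $20,000.00 / (1 + 0.075)^4
PV = $20,000.00 / 1.335469
PV = $14,976.01

PV = FV / (1 + r)^t = $14,976.01


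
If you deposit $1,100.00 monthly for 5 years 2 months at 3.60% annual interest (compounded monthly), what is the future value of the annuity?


Future value of an ordinary annuity: FV = PMT × ((1 + r)^n − 1) / r
Monthly rate r = 0.036/12 = 0.003, n = 62
FV = $1,100.00 × ((1 + 0.036/12)^62 − 1) / (0.036/12)
FV = $1,100.00 × 68.028981
FV = $74,831.88

FV = PMT × ((1+r)^n - 1)/r = $74,831.88


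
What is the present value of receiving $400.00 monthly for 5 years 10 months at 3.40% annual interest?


Present value of an ordinary annuity: PV = PMT × (1 − (1 + r)^(−n)) / r
Monthly rate r = 0.034/12 ≈ 0.00283333, n = 70
PV = $400.00 × (1 − (1 + 0.034/12)^(−70)) / (0.034/12)
PV = $400.00 × 63.414189
PV = $25,365.68

PV = PMT × (1-(1+r)^(-n))/r = $25,365.68


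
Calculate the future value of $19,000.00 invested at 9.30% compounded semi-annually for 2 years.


Compound interest formula: A = P(1 + r/n)^(nt)
A = $19,000.00 × (1 + 0.093/2)^(2 × 2)
Growth factor: (1 + 0.093/2)^4 = 1.1993804
A = $19,000.00 × 1.1993804
A = $22,788.23

A = P(1 + r/n)^(nt) = $22,788.23


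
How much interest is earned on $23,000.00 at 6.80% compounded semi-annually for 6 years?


Compound interest earned = final amount − principal.
A = P(1 + r/n)^(nt) = $23,000.00 × (1 + 0.068/2)^(2 × 6) = $34,353.76
Interest = A − P = $34,353.76 − $23,000.00 = $11,353.76

Interest = A - P = $11,353.76


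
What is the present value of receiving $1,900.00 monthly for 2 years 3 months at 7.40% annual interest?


Present value of an ordinary annuity: PV = PMT × (1 − (1 + r)^(−n)) / r
Monthly rate r = 0.074/12 ≈ 0.00616667, n = 27
PV = $1,900.00 × (1 − (1 + 0.074/12)^(−27)) / (0.074/12)
PV = $1,900.00 × 24.801765
PV = $47,123.35

PV = PMT × (1-(1+r)^(-n))/r = $47,123.35


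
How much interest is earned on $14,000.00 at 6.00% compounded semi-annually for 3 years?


Compound interest earned = final amount − principal.
A = P(1 + r/n)^(nt) = $14,000.00 × (1 + 0.06/2)^(2 × 3) = $16,716.73
Interest = A − P = $16,716.73 − $14,000.00 = $2,716.73

Interest = A - P = $2,716.73


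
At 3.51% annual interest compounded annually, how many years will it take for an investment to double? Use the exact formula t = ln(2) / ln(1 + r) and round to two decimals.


Doubling condition: (1 + r)^t = 2
Take ln of both sides: t × ln(1 + r) = ln(2)
t = ln(2) / ln(1 + r)
t = 0.693147 / 0.034498
t = 20.09

t = ln(2) / ln(1 + r) = 20.09 years


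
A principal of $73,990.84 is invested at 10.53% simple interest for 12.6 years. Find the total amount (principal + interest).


Total amount formula: A = P(1 + rt) = P + P·r·t
Interest: I = P × r × t = $73,990.84 × 0.1053 × 12.6 = $98,169.57
A = P + I = $73,990.84 + $98,169.57 = $172,160.41

A = P + I = P(1 + rt) = $172,160.41


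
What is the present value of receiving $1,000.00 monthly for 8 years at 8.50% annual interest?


Present value of an ordinary annuity: PV = PMT × (1 − (1 + r)^(−n)) / r
Monthly rate r = 0.085/12 ≈ 0.00708333, n = 96
PV = $1,000.00 × (1 − (1 + 0.085/12)^(−96)) / (0.085/12)
PV = $1,000.00 × 69.4824254
PV = $69,482.43

PV = PMT × (1-(1+r)^(-n))/r = $69,482.43


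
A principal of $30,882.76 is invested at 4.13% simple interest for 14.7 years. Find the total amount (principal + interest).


Total amount formula: A = P(1 + rt) = P + P·r·t
Interest: I = P × r × t = $30,882.76 × 0.0413 × 14.7 = $18,749.23
A = P + I = $30,882.76 + $18,749.23 = $49,631.99

A = P + I = P(1 + rt) = $49,631.99


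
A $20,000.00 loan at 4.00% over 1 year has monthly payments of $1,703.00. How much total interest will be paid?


Total paid over the life of the loan = PMT × n.
Total paid = $1,703.00 × 12 = $20,436.00
Total interest = total paid − principal = $20,436.00 − $20,000.00 = $436.00

Total interest = (PMT × n) - PV = $436.00


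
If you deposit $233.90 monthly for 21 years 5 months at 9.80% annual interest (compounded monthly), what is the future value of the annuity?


Future value of an ordinary annuity: FV = PMT × ((1 + r)^n − 1) / r
Monthly rate r = 0.098/12 ≈ 0.00816667, n = 257
FV = $233.90 × ((1 + 0.098/12)^257 − 1) / (0.098/12)
FV = $233.90 × 867.847055
FV = $202,989.43

FV = PMT × ((1+r)^n - 1)/r = $202,989.43


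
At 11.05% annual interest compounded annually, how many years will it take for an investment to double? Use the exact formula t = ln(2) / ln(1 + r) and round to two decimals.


Doubling condition: (1 + r)^t = 2
Take ln of both sides: t × ln(1 + r) = ln(2)
t = ln(2) / ln(1 + r)
t = 0.693147 / 0.104810
t = 6.61

t = ln(2) / ln(1 + r) = 6.61 years


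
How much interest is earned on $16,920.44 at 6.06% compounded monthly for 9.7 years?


Compound interest earned = final amount − principal.
A = P(1 + r/n)^(nt) = $16,920.44 × (1 + 0.0606/12)^(12 × 9.7) = $30,412.79
Interest = A − P = $30,412.79 − $16,920.44 = $13,492.35

Interest = A - P = $13,492.35


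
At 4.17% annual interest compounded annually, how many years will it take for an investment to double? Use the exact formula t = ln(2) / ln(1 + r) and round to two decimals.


Doubling condition: (1 + r)^t = 2
Take ln of both sides: t × ln(1 + r) = ln(2)
t = ln(2) / ln(1 + r)
t = 0.693147 / 0.040854
t = 16.97

t = ln(2) / ln(1 + r) = 16.97 years


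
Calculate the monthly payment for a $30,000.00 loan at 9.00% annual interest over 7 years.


Loan payment formula: PMT = PV × r / (1 − (1 + r)^(−n))
Monthly rate r = 0.09/12 = 0.0075, n = 84 months
Denominator: 1 − (1 + 0.09/12)^(−84) = 0.466155
PMT = $30,000.00 × (0.09/12) / 0.466155
PMT = $482.67 per month

PMT = PV × r / (1-(1+r)^(-n)) = $482.67/month


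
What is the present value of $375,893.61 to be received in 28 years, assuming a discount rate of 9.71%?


Present value formula: PV = FV / (1 + r)^t
PV = $375,893.61 / (1 + 0.0971)^28
PV = $375,893.61 / 13.393498
PV = $28,065.38

PV = FV / (1 + r)^t = $28,065.38


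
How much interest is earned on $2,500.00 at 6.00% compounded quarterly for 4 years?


Compound interest earned = final amount − principal.
A = P(1 + r/n)^(nt) = $2,500.00 × (1 + 0.06/4)^(4 × 4) = $3,172.46
Interest = A − P = $3,172.46 − $2,500.00 = $672.46

Interest = A - P = $672.46


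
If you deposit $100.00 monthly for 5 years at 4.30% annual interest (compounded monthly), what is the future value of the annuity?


Future value of an ordinary annuity: FV = PMT × ((1 + r)^n − 1) / r
Monthly rate r = 0.043/12 ≈ 0.00358333, n = 60
FV = $100.00 × ((1 + 0.043/12)^60 − 1) / (0.043/12)
FV = $100.00 × 66.805262
FV = $6,680.53

FV = PMT × ((1+r)^n - 1)/r = $6,680.53


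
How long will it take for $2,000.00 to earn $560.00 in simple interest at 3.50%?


Rearrange the simple interest formula for t:
I = P × r × t  ⇒  t = I / (P × r)
t = $560.00 / ($2,000.00 × 0.035)
t = 8

t = I/(P×r) = 8 years


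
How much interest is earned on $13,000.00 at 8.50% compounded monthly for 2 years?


Compound interest earned = final amount − principal.
A = P(1 + r/n)^(nt) = $13,000.00 × (1 + 0.085/12)^(12 × 2) = $15,399.73
Interest = A − P = $15,399.73 − $13,000.00 = $2,399.73

Interest = A - P = $2,399.73


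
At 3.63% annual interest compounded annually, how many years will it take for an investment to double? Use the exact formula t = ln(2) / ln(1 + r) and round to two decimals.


Doubling condition: (1 + r)^t = 2
Take ln of both sides: t × ln(1 + r) = ln(2)
t = ln(2) / ln(1 + r)
t = 0.693147 / 0.035657
t = 19.44

t = ln(2) / ln(1 + r) = 19.44 years


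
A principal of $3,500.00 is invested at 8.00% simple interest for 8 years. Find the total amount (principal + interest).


Total amount formula: A = P(1 + rt) = P + P·r·t
Interest: I = P × r × t = $3,500.00 × 0.08 × 8 = $2,240.00
A = P + I = $3,500.00 + $2,240.00 = $5,740.00

A = P + I = P(1 + rt) = $5,740.00


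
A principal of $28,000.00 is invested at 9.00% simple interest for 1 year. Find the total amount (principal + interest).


Total amount formula: A = P(1 + rt) = P + P·r·t
Interest: I = P × r × t = $28,000.00 × 0.09 × 1 = $2,520.00
A = P + I = $28,000.00 + $2,520.00 = $30,520.00

A = P + I = P(1 + rt) = $30,520.00


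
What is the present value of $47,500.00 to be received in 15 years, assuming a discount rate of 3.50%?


Present value formula: PV = FV / (1 + r)^t
PV = $47,500.00 / (1 + 0.035)^15
PV = $47,500.00 / 1.675349
PV = $28,352.30

PV = FV / (1 + r)^t = $28,352.30


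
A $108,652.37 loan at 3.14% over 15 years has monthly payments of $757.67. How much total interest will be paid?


Total paid over the life of the loan = PMT × n.
Total paid = $757.67 × 180 = $136,380.60
Total interest = total paid − principal = $136,380.60 − $108,652.37 = $27,728.23

Total interest = (PMT × n) - PV = $27,728.23


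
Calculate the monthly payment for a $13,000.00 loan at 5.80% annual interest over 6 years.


Loan payment formula: PMT = PV × r / (1 − (1 + r)^(−n))
Monthly rate r = 0.058/12 ≈ 0.00483333, n = 72 months
Denominator: 1 − (1 + 0.058/12)^(−72) = 0.293309
PMT = $13,000.00 × (0.058/12) / 0.293309
PMT = $214.22 per month

PMT = PV × r / (1-(1+r)^(-n)) = $214.22/month


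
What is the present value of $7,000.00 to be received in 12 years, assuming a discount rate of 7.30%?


Present value formula: PV = FV / (1 + r)^t
PV = $7,000.00 / (1 + 0.073)^12
PV = $7,000.00 / 2.329146
PV = $3,005.39

PV = FV / (1 + r)^t = $3,005.39


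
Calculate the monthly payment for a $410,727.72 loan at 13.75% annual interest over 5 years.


Loan payment formula: PMT = PV × r / (1 − (1 + r)^(−n))
Monthly rate r = 0.1375/12 ≈ 0.01145833, n = 60 months
Denominator: 1 − (1 + 0.1375/12)^(−60) = 0.495199022
PMT = $410,727.72 × (0.1375/12) / 0.495199022
PMT = $9,503.76 per month

PMT = PV × r / (1-(1+r)^(-n)) = $9,503.76/month


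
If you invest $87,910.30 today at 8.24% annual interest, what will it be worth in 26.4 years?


Future value formula: FV = PV × (1 + r)^t
FV = $87,910.30 × (1 + 0.0824)^26.4
FV = $87,910.30 × 8.0879319
FV = $711,012.52

FV = PV × (1 + r)^t = $711,012.52


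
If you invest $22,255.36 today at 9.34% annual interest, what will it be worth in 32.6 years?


Future value formula: FV = PV × (1 + r)^t
FV = $22,255.36 × (1 + 0.0934)^32.6
FV = $22,255.36 × 18.373744
FV = $408,914.29

FV = PV × (1 + r)^t = $408,914.29


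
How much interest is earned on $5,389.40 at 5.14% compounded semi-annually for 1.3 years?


Compound interest earned = final amount − principal.
A = P(1 + r/n)^(nt) = $5,389.40 × (1 + 0.0514/2)^(2 × 1.3) = $5,756.96
Interest = A − P = $5,756.96 − $5,389.40 = $367.56

Interest = A - P = $367.56


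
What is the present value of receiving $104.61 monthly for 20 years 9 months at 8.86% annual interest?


Present value of an ordinary annuity: PV = PMT × (1 − (1 + r)^(−n)) / r
Monthly rate r = 0.0886/12 ≈ 0.00738333, n = 249
PV = $104.61 × (1 − (1 + 0.0886/12)^(−249)) / (0.0886/12)
PV = $104.61 × 113.750561
PV = $11,899.45

PV = PMT × (1-(1+r)^(-n))/r = $11,899.45


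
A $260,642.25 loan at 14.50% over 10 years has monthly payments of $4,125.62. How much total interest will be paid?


Total paid over the life of the loan = PMT × n.
Total paid = $4,125.62 × 120 = $495,074.40
Total interest = total paid − principal = $495,074.40 − $260,642.25 = $234,432.15

Total interest = (PMT × n) - PV = $234,432.15


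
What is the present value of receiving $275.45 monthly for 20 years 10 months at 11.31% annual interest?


Present value of an ordinary annuity: PV = PMT × (1 − (1 + r)^(−n)) / r
Monthly rate r = 0.1131/12 = 0.009425, n = 250
PV = $275.45 × (1 − (1 + 0.1131/12)^(−250)) / (0.1131/12)
PV = $275.45 × 95.933522
PV = $26,424.89

PV = PMT × (1-(1+r)^(-n))/r = $26,424.89


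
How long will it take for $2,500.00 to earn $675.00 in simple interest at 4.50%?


Rearrange the simple interest formula for t:
I = P × r × t  ⇒  t = I / (P × r)
t = $675.00 / ($2,500.00 × 0.045)
t = 6

t = I/(P×r) = 6 years


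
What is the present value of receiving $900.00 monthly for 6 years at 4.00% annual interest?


Present value of an ordinary annuity: PV = PMT × (1 − (1 + r)^(−n)) / r
Monthly rate r = 0.04/12 ≈ 0.00333333, n = 72
PV = $900.00 × (1 − (1 + 0.04/12)^(−72)) / (0.04/12)
PV = $900.00 × 63.917437
PV = $57,525.69

PV = PMT × (1-(1+r)^(-n))/r = $57,525.69


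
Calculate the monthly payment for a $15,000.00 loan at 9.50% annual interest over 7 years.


Loan payment formula: PMT = PV × r / (1 − (1 + r)^(−n))
Monthly rate r = 0.095/12 ≈ 0.00791667, n = 84 months
Denominator: 1 − (1 + 0.095/12)^(−84) = 0.484378
PMT = $15,000.00 × (0.095/12) / 0.484378
PMT = $245.16 per month

PMT = PV × r / (1-(1+r)^(-n)) = $245.16/month


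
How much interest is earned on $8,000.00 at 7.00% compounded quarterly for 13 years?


Compound interest earned = final amount − principal.
A = P(1 + r/n)^(nt) = $8,000.00 × (1 + 0.07/4)^(4 × 13) = $19,718.77
Interest = A − P = $19,718.77 − $8,000.00 = $11,718.77

Interest = A - P = $11,718.77


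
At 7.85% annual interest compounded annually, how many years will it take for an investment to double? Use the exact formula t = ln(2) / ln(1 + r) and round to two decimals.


Doubling condition: (1 + r)^t = 2
Take ln of both sides: t × ln(1 + r) = ln(2)
t = ln(2) / ln(1 + r)
t = 0.693147 / 0.075571
t = 9.17

t = ln(2) / ln(1 + r) = 9.17 years


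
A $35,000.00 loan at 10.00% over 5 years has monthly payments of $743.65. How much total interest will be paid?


Total paid over the life of the loan = PMT × n.
Total paid = $743.65 × 60 = $44,619.00
Total interest = total paid − principal = $44,619.00 − $35,000.00 = $9,619.00

Total interest = (PMT × n) - PV = $9,619.00


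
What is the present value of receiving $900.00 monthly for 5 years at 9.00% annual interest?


Present value of an ordinary annuity: PV = PMT × (1 − (1 + r)^(−n)) / r
Monthly rate r = 0.09/12 = 0.0075, n = 60
PV = $900.00 × (1 − (1 + 0.09/12)^(−60)) / (0.09/12)
PV = $900.00 × 48.173374
PV = $43,356.04

PV = PMT × (1-(1+r)^(-n))/r = $43,356.04


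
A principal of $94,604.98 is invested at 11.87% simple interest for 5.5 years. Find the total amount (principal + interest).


Total amount formula: A = P(1 + rt) = P + P·r·t
Interest: I = P × r × t = $94,604.98 × 0.1187 × 5.5 = $61,762.86
A = P + I = $94,604.98 + $61,762.86 = $156,367.84

A = P + I = P(1 + rt) = $156,367.84


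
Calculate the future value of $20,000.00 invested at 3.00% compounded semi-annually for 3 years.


Compound interest formula: A = P(1 + r/n)^(nt)
A = $20,000.00 × (1 + 0.03/2)^(2 × 3)
Growth factor: (1 + 0.03/2)^6 = 1.0934433
A = $20,000.00 × 1.0934433
A = $21,868.87

A = P(1 + r/n)^(nt) = $21,868.87


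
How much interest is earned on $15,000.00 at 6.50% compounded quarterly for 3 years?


Compound interest earned = final amount − principal.
A = P(1 + r/n)^(nt) = $15,000.00 × (1 + 0.065/4)^(4 × 3) = $18,201.11
Interest = A − P = $18,201.11 − $15,000.00 = $3,201.11

Interest = A - P = $3,201.11


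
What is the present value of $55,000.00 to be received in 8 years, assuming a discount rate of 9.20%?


Present value formula: PV = FV / (1 + r)^t
PV = $55,000.00 / (1 + 0.092)^8
PV = $55,000.00 / 2.022000
PV = $27,200.79

PV = FV / (1 + r)^t = $27,200.79


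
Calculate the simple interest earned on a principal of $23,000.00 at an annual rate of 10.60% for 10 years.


Simple interest formula: I = P × r × t
I = $23,000.00 × 0.106 × 10
I = $24,380.00

I = P × r × t = $24,380.00


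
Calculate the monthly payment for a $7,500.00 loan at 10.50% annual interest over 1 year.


Loan payment formula: PMT = PV × r / (1 − (1 + r)^(−n))
Monthly rate r = 0.105/12 = 0.00875, n = 12 months
Denominator: 1 − (1 + 0.105/12)^(−12) = 0.0992642
PMT = $7,500.00 × (0.105/12) / 0.0992642
PMT = $661.11 per month

PMT = PV × r / (1-(1+r)^(-n)) = $661.11/month


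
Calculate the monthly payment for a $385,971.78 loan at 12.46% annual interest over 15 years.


Loan payment formula: PMT = PV × r / (1 − (1 + r)^(−n))
Monthly rate r = 0.1246/12 ≈ 0.01038333, n = 180 months
Denominator: 1 − (1 + 0.1246/12)^(−180) = 0.8442282
PMT = $385,971.78 × (0.1246/12) / 0.8442282
PMT = $4,747.14 per month

PMT = PV × r / (1-(1+r)^(-n)) = $4,747.14/month


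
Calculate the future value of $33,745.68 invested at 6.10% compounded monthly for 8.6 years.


Compound interest formula: A = P(1 + r/n)^(nt)
A = $33,745.68 × (1 + 0.061/12)^(12 × 8.6)
Growth factor: (1 + 0.061/12)^103.2 = 1.6875388
A = $33,745.68 × 1.6875388
A = $56,947.14

A = P(1 + r/n)^(nt) = $56,947.14


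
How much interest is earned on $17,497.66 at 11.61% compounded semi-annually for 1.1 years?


Compound interest earned = final amount − principal.
A = P(1 + r/n)^(nt) = $17,497.66 × (1 + 0.1161/2)^(2 × 1.1) = $19,810.42
Interest = A − P = $19,810.42 − $17,497.66 = $2,312.76

Interest = A - P = $2,312.76


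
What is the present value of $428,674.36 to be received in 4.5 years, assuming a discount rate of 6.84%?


Present value formula: PV = FV / (1 + r)^t
PV = $428,674.36 / (1 + 0.0684)^4.5
PV = $428,674.36 / 1.34679798
PV = $318,291.51

PV = FV / (1 + r)^t = $318,291.51


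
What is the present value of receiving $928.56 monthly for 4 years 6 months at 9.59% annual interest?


Present value of an ordinary annuity: PV = PMT × (1 − (1 + r)^(−n)) / r
Monthly rate r = 0.0959/12 ≈ 0.00799167, n = 54
PV = $928.56 × (1 − (1 + 0.0959/12)^(−54)) / (0.0959/12)
PV = $928.56 × 43.718463
PV = $40,595.22

PV = PMT × (1-(1+r)^(-n))/r = $40,595.22


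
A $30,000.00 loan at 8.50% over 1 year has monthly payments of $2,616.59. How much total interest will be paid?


Total paid over the life of the loan = PMT × n.
Total paid = $2,616.59 × 12 = $31,399.08
Total interest = total paid − principal = $31,399.08 − $30,000.00 = $1,399.08

Total interest = (PMT × n) - PV = $1,399.08


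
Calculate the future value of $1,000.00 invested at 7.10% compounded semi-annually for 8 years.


Compound interest formula: A = P(1 + r/n)^(nt)
A = $1,000.00 × (1 + 0.071/2)^(2 × 8)
Growth factor: (1 + 0.071/2)^16 = 1.747438
A = $1,000.00 × 1.747438
A = $1,747.44

A = P(1 + r/n)^(nt) = $1,747.44


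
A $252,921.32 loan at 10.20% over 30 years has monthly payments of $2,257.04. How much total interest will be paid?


Total paid over the life of the loan = PMT × n.
Total paid = $2,257.04 × 360 = $812,534.40
Total interest = total paid − principal = $812,534.40 − $252,921.32 = $559,613.08

Total interest = (PMT × n) - PV = $559,613.08


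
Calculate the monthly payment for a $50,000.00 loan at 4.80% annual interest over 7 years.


Loan payment formula: PMT = PV × r / (1 − (1 + r)^(−n))
Monthly rate r = 0.048/12 = 0.004, n = 84 months
Denominator: 1 − (1 + 0.048/12)^(−84) = 0.284898
PMT = $50,000.00 × (0.048/12) / 0.284898
PMT = $702.01 per month

PMT = PV × r / (1-(1+r)^(-n)) = $702.01/month


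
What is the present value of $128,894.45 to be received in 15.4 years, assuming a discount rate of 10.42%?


Present value formula: PV = FV / (1 + r)^t
PV = $128,894.45 / (1 + 0.1042)^15.4
PV = $128,894.45 / 4.601879
PV = $28,009.09

PV = FV / (1 + r)^t = $28,009.09


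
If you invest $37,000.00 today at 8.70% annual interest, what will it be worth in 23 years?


Future value formula: FV = PV × (1 + r)^t
FV = $37,000.00 × (1 + 0.087)^23
FV = $37,000.00 × 6.8120765
FV = $252,046.83

FV = PV × (1 + r)^t = $252,046.83


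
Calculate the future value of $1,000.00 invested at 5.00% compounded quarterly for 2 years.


Compound interest formula: A = P(1 + r/n)^(nt)
A = $1,000.00 × (1 + 0.05/4)^(4 × 2)
Growth factor: (1 + 0.05/4)^8 = 1.104486
A = $1,000.00 × 1.104486
A = $1,104.49

A = P(1 + r/n)^(nt) = $1,104.49


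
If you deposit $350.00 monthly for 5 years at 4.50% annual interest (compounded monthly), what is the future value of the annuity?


Future value of an ordinary annuity: FV = PMT × ((1 + r)^n − 1) / r
Monthly rate r = 0.045/12 = 0.00375, n = 60
FV = $350.00 × ((1 + 0.045/12)^60 − 1) / (0.045/12)
FV = $350.00 × 67.145552
FV = $23,500.94

FV = PMT × ((1+r)^n - 1)/r = $23,500.94


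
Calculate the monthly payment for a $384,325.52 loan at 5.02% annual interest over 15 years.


Loan payment formula: PMT = PV × r / (1 − (1 + r)^(−n))
Monthly rate r = 0.0502/12 ≈ 0.00418333, n = 180 months
Denominator: 1 − (1 + 0.0502/12)^(−180) = 0.528308
PMT = $384,325.52 × (0.0502/12) / 0.528308
PMT = $3,043.23 per month

PMT = PV × r / (1-(1+r)^(-n)) = $3,043.23/month


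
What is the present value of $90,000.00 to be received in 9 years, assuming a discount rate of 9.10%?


Present value formula: PV = FV / (1 + r)^t
PV = $90,000.00 / (1 + 0.091)^9
PV = $90,000.00 / 2.1898923
PV = $41,097.91

PV = FV / (1 + r)^t = $41,097.91


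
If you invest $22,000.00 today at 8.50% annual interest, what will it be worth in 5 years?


Future value formula: FV = PV × (1 + r)^t
FV = $22,000.00 × (1 + 0.085)^5
FV = $22,000.00 × 1.503657
FV = $33,080.45

FV = PV × (1 + r)^t = $33,080.45


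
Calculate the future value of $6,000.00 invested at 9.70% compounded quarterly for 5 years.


Compound interest formula: A = P(1 + r/n)^(nt)
A = $6,000.00 × (1 + 0.097/4)^(4 × 5)
Growth factor: (1 + 0.097/4)^20 = 1.614803
A = $6,000.00 × 1.614803
A = $9,688.82

A = P(1 + r/n)^(nt) = $9,688.82


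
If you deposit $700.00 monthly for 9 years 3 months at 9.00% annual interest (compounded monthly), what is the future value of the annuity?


Future value of an ordinary annuity: FV = PMT × ((1 + r)^n − 1) / r
Monthly rate r = 0.09/12 = 0.0075, n = 111
FV = $700.00 × ((1 + 0.09/12)^111 − 1) / (0.09/12)
FV = $700.00 × 172.257147
FV = $120,580.00

FV = PMT × ((1+r)^n - 1)/r = $120,580.00


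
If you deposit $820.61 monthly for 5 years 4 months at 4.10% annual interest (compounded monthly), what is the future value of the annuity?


Future value of an ordinary annuity: FV = PMT × ((1 + r)^n − 1) / r
Monthly rate r = 0.041/12 ≈ 0.00341667, n = 64
FV = $820.61 × ((1 + 0.041/12)^64 − 1) / (0.041/12)
FV = $820.61 × 71.400786
FV = $58,592.20

FV = PMT × ((1+r)^n - 1)/r = $58,592.20


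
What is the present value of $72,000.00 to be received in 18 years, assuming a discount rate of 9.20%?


Present value formula: PV = FV / (1 + r)^t
PV = $72,000.00 / (1 + 0.092)^18
PV = $72,000.00 / 4.875369
PV = $14,768.11

PV = FV / (1 + r)^t = $14,768.11


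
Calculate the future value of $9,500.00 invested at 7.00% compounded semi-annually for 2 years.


Compound interest formula: A = P(1 + r/n)^(nt)
A = $9,500.00 × (1 + 0.07/2)^(2 × 2)
Growth factor: (1 + 0.07/2)^4 = 1.147523
A = $9,500.00 × 1.147523
A = $10,901.47

A = P(1 + r/n)^(nt) = $10,901.47


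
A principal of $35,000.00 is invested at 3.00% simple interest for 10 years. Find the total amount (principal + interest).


Total amount formula: A = P(1 + rt) = P + P·r·t
Interest: I = P × r × t = $35,000.00 × 0.03 × 10 = $10,500.00
A = P + I = $35,000.00 + $10,500.00 = $45,500.00

A = P + I = P(1 + rt) = $45,500.00


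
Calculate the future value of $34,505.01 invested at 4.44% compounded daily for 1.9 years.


Compound interest formula: A = P(1 + r/n)^(nt)
A = $34,505.01 × (1 + 0.0444/365)^(365 × 1.9)
Growth factor: (1 + 0.0444/365)^693.5 = 1.088015
A = $34,505.01 × 1.088015
A = $37,541.97

A = P(1 + r/n)^(nt) = $37,541.97


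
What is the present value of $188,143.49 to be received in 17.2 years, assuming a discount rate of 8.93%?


Present value formula: PV = FV / (1 + r)^t
PV = $188,143.49 / (1 + 0.0893)^17.2
PV = $188,143.49 / 4.354488
PV = $43,206.80

PV = FV / (1 + r)^t = $43,206.80


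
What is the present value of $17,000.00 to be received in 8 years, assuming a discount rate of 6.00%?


Present value formula: PV = FV / (1 + r)^t
PV = $17,000.00 / (1 + 0.06)^8
PV = $17,000.00 / 1.593848
PV = $10,666.01

PV = FV / (1 + r)^t = $10,666.01


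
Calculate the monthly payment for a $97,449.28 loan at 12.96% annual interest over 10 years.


Loan payment formula: PMT = PV × r / (1 − (1 + r)^(−n))
Monthly rate r = 0.1296/12 = 0.0108, n = 120 months
Denominator: 1 − (1 + 0.1296/12)^(−120) = 0.724468
PMT = $97,449.28 × (0.1296/12) / 0.724468
PMT = $1,452.72 per month

PMT = PV × r / (1-(1+r)^(-n)) = $1,452.72/month


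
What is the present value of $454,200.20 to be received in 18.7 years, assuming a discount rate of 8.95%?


Present value formula: PV = FV / (1 + r)^t
PV = $454,200.20 / (1 + 0.0895)^18.7
PV = $454,200.20 / 4.9676305
PV = $91,431.96

PV = FV / (1 + r)^t = $91,431.96


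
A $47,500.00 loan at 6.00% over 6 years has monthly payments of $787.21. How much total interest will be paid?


Total paid over the life of the loan = PMT × n.
Total paid = $787.21 × 72 = $56,679.12
Total interest = total paid − principal = $56,679.12 − $47,500.00 = $9,179.12

Total interest = (PMT × n) - PV = $9,179.12


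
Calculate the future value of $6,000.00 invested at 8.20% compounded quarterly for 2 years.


Compound interest formula: A = P(1 + r/n)^(nt)
A = $6,000.00 × (1 + 0.082/4)^(4 × 2)
Growth factor: (1 + 0.082/4)^8 = 1.176262
A = $6,000.00 × 1.176262
A = $7,057.57

A = P(1 + r/n)^(nt) = $7,057.57


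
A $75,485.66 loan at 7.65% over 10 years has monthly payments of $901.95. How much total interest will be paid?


Total paid over the life of the loan = PMT × n.
Total paid = $901.95 × 120 = $108,234.00
Total interest = total paid − principal = $108,234.00 − $75,485.66 = $32,748.34

Total interest = (PMT × n) - PV = $32,748.34


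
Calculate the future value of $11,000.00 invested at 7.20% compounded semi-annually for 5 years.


Compound interest formula: A = P(1 + r/n)^(nt)
A = $11,000.00 × (1 + 0.072/2)^(2 × 5)
Growth factor: (1 + 0.072/2)^10 = 1.424287
A = $11,000.00 × 1.424287
A = $15,667.16

A = P(1 + r/n)^(nt) = $15,667.16


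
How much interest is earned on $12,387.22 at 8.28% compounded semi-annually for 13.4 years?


Compound interest earned = final amount − principal.
A = P(1 + r/n)^(nt) = $12,387.22 × (1 + 0.0828/2)^(2 × 13.4) = $36,738.79
Interest = A − P = $36,738.79 − $12,387.22 = $24,351.57

Interest = A - P = $24,351.57


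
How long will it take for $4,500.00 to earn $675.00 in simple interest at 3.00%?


Rearrange the simple interest formula for t:
I = P × r × t  ⇒  t = I / (P × r)
t = $675.00 / ($4,500.00 × 0.03)
t = 5

t = I/(P×r) = 5 years


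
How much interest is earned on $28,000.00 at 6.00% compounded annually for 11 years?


Compound interest earned = final amount − principal.
A = P(1 + r/n)^(nt) = $28,000.00 × (1 + 0.06/1)^(1 × 11) = $53,152.36
Interest = A − P = $53,152.36 − $28,000.00 = $25,152.36

Interest = A - P = $25,152.36


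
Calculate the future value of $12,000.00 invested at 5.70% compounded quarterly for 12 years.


Compound interest formula: A = P(1 + r/n)^(nt)
A = $12,000.00 × (1 + 0.057/4)^(4 × 12)
Growth factor: (1 + 0.057/4)^48 = 1.972245
A = $12,000.00 × 1.972245
A = $23,666.94

A = P(1 + r/n)^(nt) = $23,666.94


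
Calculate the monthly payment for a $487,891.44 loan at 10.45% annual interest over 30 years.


Loan payment formula: PMT = PV × r / (1 − (1 + r)^(−n))
Monthly rate r = 0.1045/12 ≈ 0.00870833, n = 360 months
Denominator: 1 − (1 + 0.1045/12)^(−360) = 0.955906
PMT = $487,891.44 × (0.1045/12) / 0.955906
PMT = $4,444.71 per month

PMT = PV × r / (1-(1+r)^(-n)) = $4,444.71/month


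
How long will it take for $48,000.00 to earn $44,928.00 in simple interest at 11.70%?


Rearrange the simple interest formula for t:
I = P × r × t  ⇒  t = I / (P × r)
t = $44,928.00 / ($48,000.00 × 0.117)
t = 8

t = I/(P×r) = 8 years


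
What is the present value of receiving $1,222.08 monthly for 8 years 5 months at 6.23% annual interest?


Present value of an ordinary annuity: PV = PMT × (1 − (1 + r)^(−n)) / r
Monthly rate r = 0.0623/12 ≈ 0.00519167, n = 101
PV = $1,222.08 × (1 − (1 + 0.0623/12)^(−101)) / (0.0623/12)
PV = $1,222.08 × 78.445224
PV = $95,866.34

PV = PMT × (1-(1+r)^(-n))/r = $95,866.34


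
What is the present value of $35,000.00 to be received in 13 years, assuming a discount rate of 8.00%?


Present value formula: PV = FV / (1 + r)^t
PV = $35,000.00 / (1 + 0.08)^13
PV = $35,000.00 / 2.719624
PV = $12,869.43

PV = FV / (1 + r)^t = $12,869.43


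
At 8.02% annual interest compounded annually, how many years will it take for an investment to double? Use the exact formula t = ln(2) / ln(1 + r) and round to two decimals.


Doubling condition: (1 + r)^t = 2
Take ln of both sides: t × ln(1 + r) = ln(2)
t = ln(2) / ln(1 + r)
t = 0.693147 / 0.077146
t = 8.98

t = ln(2) / ln(1 + r) = 8.98 years


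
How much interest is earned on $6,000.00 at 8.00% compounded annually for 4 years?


Compound interest earned = final amount − principal.
A = P(1 + r/n)^(nt) = $6,000.00 × (1 + 0.08/1)^(1 × 4) = $8,162.93
Interest = A − P = $8,162.93 − $6,000.00 = $2,162.93

Interest = A - P = $2,162.93


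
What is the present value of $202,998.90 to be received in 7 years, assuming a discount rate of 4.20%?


Present value formula: PV = FV / (1 + r)^t
PV = $202,998.90 / (1 + 0.042)^7
PV = $202,998.90 / 1.3337488
PV = $152,201.75

PV = FV / (1 + r)^t = $152,201.75


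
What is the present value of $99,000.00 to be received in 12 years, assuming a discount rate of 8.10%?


Present value formula: PV = FV / (1 + r)^t
PV = $99,000.00 / (1 + 0.081)^12
PV = $99,000.00 / 2.546293
PV = $38,880.05

PV = FV / (1 + r)^t = $38,880.05


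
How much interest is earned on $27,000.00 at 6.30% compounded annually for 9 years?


Compound interest earned = final amount − principal.
A = P(1 + r/n)^(nt) = $27,000.00 × (1 + 0.063/1)^(1 × 9) = $46,791.09
Interest = A − P = $46,791.09 − $27,000.00 = $19,791.09

Interest = A - P = $19,791.09


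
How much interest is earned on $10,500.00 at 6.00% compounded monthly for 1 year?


Compound interest earned = final amount − principal.
A = P(1 + r/n)^(nt) = $10,500.00 × (1 + 0.06/12)^(12 × 1) = $11,147.62
Interest = A − P = $11,147.62 − $10,500.00 = $647.62

Interest = A - P = $647.62


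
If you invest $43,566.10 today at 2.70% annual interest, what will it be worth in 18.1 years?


Future value formula: FV = PV × (1 + r)^t
FV = $43,566.10 × (1 + 0.027)^18.1
FV = $43,566.10 × 1.6196644
FV = $70,562.46

FV = PV × (1 + r)^t = $70,562.46


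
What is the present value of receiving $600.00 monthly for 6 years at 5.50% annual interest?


Present value of an ordinary annuity: PV = PMT × (1 − (1 + r)^(−n)) / r
Monthly rate r = 0.055/12 ≈ 0.00458333, n = 72
PV = $600.00 × (1 − (1 + 0.055/12)^(−72)) / (0.055/12)
PV = $600.00 × 61.2074251
PV = $36,724.46

PV = PMT × (1-(1+r)^(-n))/r = $36,724.46
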